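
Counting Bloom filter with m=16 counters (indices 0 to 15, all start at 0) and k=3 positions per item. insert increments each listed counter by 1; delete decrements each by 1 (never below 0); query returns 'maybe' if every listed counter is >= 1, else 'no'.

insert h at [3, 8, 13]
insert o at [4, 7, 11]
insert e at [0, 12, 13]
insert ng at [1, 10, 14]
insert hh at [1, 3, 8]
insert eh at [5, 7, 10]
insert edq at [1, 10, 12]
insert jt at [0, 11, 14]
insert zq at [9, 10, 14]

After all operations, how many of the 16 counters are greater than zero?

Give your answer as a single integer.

Step 1: insert h at [3, 8, 13] -> counters=[0,0,0,1,0,0,0,0,1,0,0,0,0,1,0,0]
Step 2: insert o at [4, 7, 11] -> counters=[0,0,0,1,1,0,0,1,1,0,0,1,0,1,0,0]
Step 3: insert e at [0, 12, 13] -> counters=[1,0,0,1,1,0,0,1,1,0,0,1,1,2,0,0]
Step 4: insert ng at [1, 10, 14] -> counters=[1,1,0,1,1,0,0,1,1,0,1,1,1,2,1,0]
Step 5: insert hh at [1, 3, 8] -> counters=[1,2,0,2,1,0,0,1,2,0,1,1,1,2,1,0]
Step 6: insert eh at [5, 7, 10] -> counters=[1,2,0,2,1,1,0,2,2,0,2,1,1,2,1,0]
Step 7: insert edq at [1, 10, 12] -> counters=[1,3,0,2,1,1,0,2,2,0,3,1,2,2,1,0]
Step 8: insert jt at [0, 11, 14] -> counters=[2,3,0,2,1,1,0,2,2,0,3,2,2,2,2,0]
Step 9: insert zq at [9, 10, 14] -> counters=[2,3,0,2,1,1,0,2,2,1,4,2,2,2,3,0]
Final counters=[2,3,0,2,1,1,0,2,2,1,4,2,2,2,3,0] -> 13 nonzero

Answer: 13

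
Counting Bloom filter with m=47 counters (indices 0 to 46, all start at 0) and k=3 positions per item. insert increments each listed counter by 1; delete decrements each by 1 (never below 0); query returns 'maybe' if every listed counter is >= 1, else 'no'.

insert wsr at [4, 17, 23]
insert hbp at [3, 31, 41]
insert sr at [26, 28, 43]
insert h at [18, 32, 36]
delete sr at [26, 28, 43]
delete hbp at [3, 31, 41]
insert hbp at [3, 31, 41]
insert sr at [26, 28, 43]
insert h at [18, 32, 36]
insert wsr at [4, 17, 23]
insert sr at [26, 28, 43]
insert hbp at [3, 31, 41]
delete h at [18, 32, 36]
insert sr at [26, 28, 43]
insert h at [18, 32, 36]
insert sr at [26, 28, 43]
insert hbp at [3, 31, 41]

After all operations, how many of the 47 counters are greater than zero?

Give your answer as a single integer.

Answer: 12

Derivation:
Step 1: insert wsr at [4, 17, 23] -> counters=[0,0,0,0,1,0,0,0,0,0,0,0,0,0,0,0,0,1,0,0,0,0,0,1,0,0,0,0,0,0,0,0,0,0,0,0,0,0,0,0,0,0,0,0,0,0,0]
Step 2: insert hbp at [3, 31, 41] -> counters=[0,0,0,1,1,0,0,0,0,0,0,0,0,0,0,0,0,1,0,0,0,0,0,1,0,0,0,0,0,0,0,1,0,0,0,0,0,0,0,0,0,1,0,0,0,0,0]
Step 3: insert sr at [26, 28, 43] -> counters=[0,0,0,1,1,0,0,0,0,0,0,0,0,0,0,0,0,1,0,0,0,0,0,1,0,0,1,0,1,0,0,1,0,0,0,0,0,0,0,0,0,1,0,1,0,0,0]
Step 4: insert h at [18, 32, 36] -> counters=[0,0,0,1,1,0,0,0,0,0,0,0,0,0,0,0,0,1,1,0,0,0,0,1,0,0,1,0,1,0,0,1,1,0,0,0,1,0,0,0,0,1,0,1,0,0,0]
Step 5: delete sr at [26, 28, 43] -> counters=[0,0,0,1,1,0,0,0,0,0,0,0,0,0,0,0,0,1,1,0,0,0,0,1,0,0,0,0,0,0,0,1,1,0,0,0,1,0,0,0,0,1,0,0,0,0,0]
Step 6: delete hbp at [3, 31, 41] -> counters=[0,0,0,0,1,0,0,0,0,0,0,0,0,0,0,0,0,1,1,0,0,0,0,1,0,0,0,0,0,0,0,0,1,0,0,0,1,0,0,0,0,0,0,0,0,0,0]
Step 7: insert hbp at [3, 31, 41] -> counters=[0,0,0,1,1,0,0,0,0,0,0,0,0,0,0,0,0,1,1,0,0,0,0,1,0,0,0,0,0,0,0,1,1,0,0,0,1,0,0,0,0,1,0,0,0,0,0]
Step 8: insert sr at [26, 28, 43] -> counters=[0,0,0,1,1,0,0,0,0,0,0,0,0,0,0,0,0,1,1,0,0,0,0,1,0,0,1,0,1,0,0,1,1,0,0,0,1,0,0,0,0,1,0,1,0,0,0]
Step 9: insert h at [18, 32, 36] -> counters=[0,0,0,1,1,0,0,0,0,0,0,0,0,0,0,0,0,1,2,0,0,0,0,1,0,0,1,0,1,0,0,1,2,0,0,0,2,0,0,0,0,1,0,1,0,0,0]
Step 10: insert wsr at [4, 17, 23] -> counters=[0,0,0,1,2,0,0,0,0,0,0,0,0,0,0,0,0,2,2,0,0,0,0,2,0,0,1,0,1,0,0,1,2,0,0,0,2,0,0,0,0,1,0,1,0,0,0]
Step 11: insert sr at [26, 28, 43] -> counters=[0,0,0,1,2,0,0,0,0,0,0,0,0,0,0,0,0,2,2,0,0,0,0,2,0,0,2,0,2,0,0,1,2,0,0,0,2,0,0,0,0,1,0,2,0,0,0]
Step 12: insert hbp at [3, 31, 41] -> counters=[0,0,0,2,2,0,0,0,0,0,0,0,0,0,0,0,0,2,2,0,0,0,0,2,0,0,2,0,2,0,0,2,2,0,0,0,2,0,0,0,0,2,0,2,0,0,0]
Step 13: delete h at [18, 32, 36] -> counters=[0,0,0,2,2,0,0,0,0,0,0,0,0,0,0,0,0,2,1,0,0,0,0,2,0,0,2,0,2,0,0,2,1,0,0,0,1,0,0,0,0,2,0,2,0,0,0]
Step 14: insert sr at [26, 28, 43] -> counters=[0,0,0,2,2,0,0,0,0,0,0,0,0,0,0,0,0,2,1,0,0,0,0,2,0,0,3,0,3,0,0,2,1,0,0,0,1,0,0,0,0,2,0,3,0,0,0]
Step 15: insert h at [18, 32, 36] -> counters=[0,0,0,2,2,0,0,0,0,0,0,0,0,0,0,0,0,2,2,0,0,0,0,2,0,0,3,0,3,0,0,2,2,0,0,0,2,0,0,0,0,2,0,3,0,0,0]
Step 16: insert sr at [26, 28, 43] -> counters=[0,0,0,2,2,0,0,0,0,0,0,0,0,0,0,0,0,2,2,0,0,0,0,2,0,0,4,0,4,0,0,2,2,0,0,0,2,0,0,0,0,2,0,4,0,0,0]
Step 17: insert hbp at [3, 31, 41] -> counters=[0,0,0,3,2,0,0,0,0,0,0,0,0,0,0,0,0,2,2,0,0,0,0,2,0,0,4,0,4,0,0,3,2,0,0,0,2,0,0,0,0,3,0,4,0,0,0]
Final counters=[0,0,0,3,2,0,0,0,0,0,0,0,0,0,0,0,0,2,2,0,0,0,0,2,0,0,4,0,4,0,0,3,2,0,0,0,2,0,0,0,0,3,0,4,0,0,0] -> 12 nonzero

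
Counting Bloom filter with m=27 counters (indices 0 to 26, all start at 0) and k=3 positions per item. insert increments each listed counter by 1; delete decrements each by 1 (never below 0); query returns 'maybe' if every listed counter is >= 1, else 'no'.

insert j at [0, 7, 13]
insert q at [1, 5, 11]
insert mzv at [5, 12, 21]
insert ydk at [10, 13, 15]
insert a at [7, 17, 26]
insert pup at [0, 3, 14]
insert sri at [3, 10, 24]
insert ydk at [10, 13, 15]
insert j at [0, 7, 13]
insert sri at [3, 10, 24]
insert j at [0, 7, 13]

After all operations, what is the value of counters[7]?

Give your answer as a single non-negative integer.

Answer: 4

Derivation:
Step 1: insert j at [0, 7, 13] -> counters=[1,0,0,0,0,0,0,1,0,0,0,0,0,1,0,0,0,0,0,0,0,0,0,0,0,0,0]
Step 2: insert q at [1, 5, 11] -> counters=[1,1,0,0,0,1,0,1,0,0,0,1,0,1,0,0,0,0,0,0,0,0,0,0,0,0,0]
Step 3: insert mzv at [5, 12, 21] -> counters=[1,1,0,0,0,2,0,1,0,0,0,1,1,1,0,0,0,0,0,0,0,1,0,0,0,0,0]
Step 4: insert ydk at [10, 13, 15] -> counters=[1,1,0,0,0,2,0,1,0,0,1,1,1,2,0,1,0,0,0,0,0,1,0,0,0,0,0]
Step 5: insert a at [7, 17, 26] -> counters=[1,1,0,0,0,2,0,2,0,0,1,1,1,2,0,1,0,1,0,0,0,1,0,0,0,0,1]
Step 6: insert pup at [0, 3, 14] -> counters=[2,1,0,1,0,2,0,2,0,0,1,1,1,2,1,1,0,1,0,0,0,1,0,0,0,0,1]
Step 7: insert sri at [3, 10, 24] -> counters=[2,1,0,2,0,2,0,2,0,0,2,1,1,2,1,1,0,1,0,0,0,1,0,0,1,0,1]
Step 8: insert ydk at [10, 13, 15] -> counters=[2,1,0,2,0,2,0,2,0,0,3,1,1,3,1,2,0,1,0,0,0,1,0,0,1,0,1]
Step 9: insert j at [0, 7, 13] -> counters=[3,1,0,2,0,2,0,3,0,0,3,1,1,4,1,2,0,1,0,0,0,1,0,0,1,0,1]
Step 10: insert sri at [3, 10, 24] -> counters=[3,1,0,3,0,2,0,3,0,0,4,1,1,4,1,2,0,1,0,0,0,1,0,0,2,0,1]
Step 11: insert j at [0, 7, 13] -> counters=[4,1,0,3,0,2,0,4,0,0,4,1,1,5,1,2,0,1,0,0,0,1,0,0,2,0,1]
Final counters=[4,1,0,3,0,2,0,4,0,0,4,1,1,5,1,2,0,1,0,0,0,1,0,0,2,0,1] -> counters[7]=4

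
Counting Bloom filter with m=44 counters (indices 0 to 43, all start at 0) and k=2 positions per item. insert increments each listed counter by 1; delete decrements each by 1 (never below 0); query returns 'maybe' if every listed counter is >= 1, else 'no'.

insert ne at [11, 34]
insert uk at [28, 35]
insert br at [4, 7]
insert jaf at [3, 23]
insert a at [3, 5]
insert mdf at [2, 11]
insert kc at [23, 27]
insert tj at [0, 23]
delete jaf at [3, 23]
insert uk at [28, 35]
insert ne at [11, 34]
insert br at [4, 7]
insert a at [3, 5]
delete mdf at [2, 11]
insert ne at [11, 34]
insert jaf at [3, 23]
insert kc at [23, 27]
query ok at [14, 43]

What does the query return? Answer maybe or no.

Answer: no

Derivation:
Step 1: insert ne at [11, 34] -> counters=[0,0,0,0,0,0,0,0,0,0,0,1,0,0,0,0,0,0,0,0,0,0,0,0,0,0,0,0,0,0,0,0,0,0,1,0,0,0,0,0,0,0,0,0]
Step 2: insert uk at [28, 35] -> counters=[0,0,0,0,0,0,0,0,0,0,0,1,0,0,0,0,0,0,0,0,0,0,0,0,0,0,0,0,1,0,0,0,0,0,1,1,0,0,0,0,0,0,0,0]
Step 3: insert br at [4, 7] -> counters=[0,0,0,0,1,0,0,1,0,0,0,1,0,0,0,0,0,0,0,0,0,0,0,0,0,0,0,0,1,0,0,0,0,0,1,1,0,0,0,0,0,0,0,0]
Step 4: insert jaf at [3, 23] -> counters=[0,0,0,1,1,0,0,1,0,0,0,1,0,0,0,0,0,0,0,0,0,0,0,1,0,0,0,0,1,0,0,0,0,0,1,1,0,0,0,0,0,0,0,0]
Step 5: insert a at [3, 5] -> counters=[0,0,0,2,1,1,0,1,0,0,0,1,0,0,0,0,0,0,0,0,0,0,0,1,0,0,0,0,1,0,0,0,0,0,1,1,0,0,0,0,0,0,0,0]
Step 6: insert mdf at [2, 11] -> counters=[0,0,1,2,1,1,0,1,0,0,0,2,0,0,0,0,0,0,0,0,0,0,0,1,0,0,0,0,1,0,0,0,0,0,1,1,0,0,0,0,0,0,0,0]
Step 7: insert kc at [23, 27] -> counters=[0,0,1,2,1,1,0,1,0,0,0,2,0,0,0,0,0,0,0,0,0,0,0,2,0,0,0,1,1,0,0,0,0,0,1,1,0,0,0,0,0,0,0,0]
Step 8: insert tj at [0, 23] -> counters=[1,0,1,2,1,1,0,1,0,0,0,2,0,0,0,0,0,0,0,0,0,0,0,3,0,0,0,1,1,0,0,0,0,0,1,1,0,0,0,0,0,0,0,0]
Step 9: delete jaf at [3, 23] -> counters=[1,0,1,1,1,1,0,1,0,0,0,2,0,0,0,0,0,0,0,0,0,0,0,2,0,0,0,1,1,0,0,0,0,0,1,1,0,0,0,0,0,0,0,0]
Step 10: insert uk at [28, 35] -> counters=[1,0,1,1,1,1,0,1,0,0,0,2,0,0,0,0,0,0,0,0,0,0,0,2,0,0,0,1,2,0,0,0,0,0,1,2,0,0,0,0,0,0,0,0]
Step 11: insert ne at [11, 34] -> counters=[1,0,1,1,1,1,0,1,0,0,0,3,0,0,0,0,0,0,0,0,0,0,0,2,0,0,0,1,2,0,0,0,0,0,2,2,0,0,0,0,0,0,0,0]
Step 12: insert br at [4, 7] -> counters=[1,0,1,1,2,1,0,2,0,0,0,3,0,0,0,0,0,0,0,0,0,0,0,2,0,0,0,1,2,0,0,0,0,0,2,2,0,0,0,0,0,0,0,0]
Step 13: insert a at [3, 5] -> counters=[1,0,1,2,2,2,0,2,0,0,0,3,0,0,0,0,0,0,0,0,0,0,0,2,0,0,0,1,2,0,0,0,0,0,2,2,0,0,0,0,0,0,0,0]
Step 14: delete mdf at [2, 11] -> counters=[1,0,0,2,2,2,0,2,0,0,0,2,0,0,0,0,0,0,0,0,0,0,0,2,0,0,0,1,2,0,0,0,0,0,2,2,0,0,0,0,0,0,0,0]
Step 15: insert ne at [11, 34] -> counters=[1,0,0,2,2,2,0,2,0,0,0,3,0,0,0,0,0,0,0,0,0,0,0,2,0,0,0,1,2,0,0,0,0,0,3,2,0,0,0,0,0,0,0,0]
Step 16: insert jaf at [3, 23] -> counters=[1,0,0,3,2,2,0,2,0,0,0,3,0,0,0,0,0,0,0,0,0,0,0,3,0,0,0,1,2,0,0,0,0,0,3,2,0,0,0,0,0,0,0,0]
Step 17: insert kc at [23, 27] -> counters=[1,0,0,3,2,2,0,2,0,0,0,3,0,0,0,0,0,0,0,0,0,0,0,4,0,0,0,2,2,0,0,0,0,0,3,2,0,0,0,0,0,0,0,0]
Query ok: check counters[14]=0 counters[43]=0 -> no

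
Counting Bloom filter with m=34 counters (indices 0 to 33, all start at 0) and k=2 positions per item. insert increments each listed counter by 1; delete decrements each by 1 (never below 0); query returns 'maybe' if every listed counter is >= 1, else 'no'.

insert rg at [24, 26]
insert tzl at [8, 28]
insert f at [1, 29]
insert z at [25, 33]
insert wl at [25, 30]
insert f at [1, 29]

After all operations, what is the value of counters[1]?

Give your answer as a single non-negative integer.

Answer: 2

Derivation:
Step 1: insert rg at [24, 26] -> counters=[0,0,0,0,0,0,0,0,0,0,0,0,0,0,0,0,0,0,0,0,0,0,0,0,1,0,1,0,0,0,0,0,0,0]
Step 2: insert tzl at [8, 28] -> counters=[0,0,0,0,0,0,0,0,1,0,0,0,0,0,0,0,0,0,0,0,0,0,0,0,1,0,1,0,1,0,0,0,0,0]
Step 3: insert f at [1, 29] -> counters=[0,1,0,0,0,0,0,0,1,0,0,0,0,0,0,0,0,0,0,0,0,0,0,0,1,0,1,0,1,1,0,0,0,0]
Step 4: insert z at [25, 33] -> counters=[0,1,0,0,0,0,0,0,1,0,0,0,0,0,0,0,0,0,0,0,0,0,0,0,1,1,1,0,1,1,0,0,0,1]
Step 5: insert wl at [25, 30] -> counters=[0,1,0,0,0,0,0,0,1,0,0,0,0,0,0,0,0,0,0,0,0,0,0,0,1,2,1,0,1,1,1,0,0,1]
Step 6: insert f at [1, 29] -> counters=[0,2,0,0,0,0,0,0,1,0,0,0,0,0,0,0,0,0,0,0,0,0,0,0,1,2,1,0,1,2,1,0,0,1]
Final counters=[0,2,0,0,0,0,0,0,1,0,0,0,0,0,0,0,0,0,0,0,0,0,0,0,1,2,1,0,1,2,1,0,0,1] -> counters[1]=2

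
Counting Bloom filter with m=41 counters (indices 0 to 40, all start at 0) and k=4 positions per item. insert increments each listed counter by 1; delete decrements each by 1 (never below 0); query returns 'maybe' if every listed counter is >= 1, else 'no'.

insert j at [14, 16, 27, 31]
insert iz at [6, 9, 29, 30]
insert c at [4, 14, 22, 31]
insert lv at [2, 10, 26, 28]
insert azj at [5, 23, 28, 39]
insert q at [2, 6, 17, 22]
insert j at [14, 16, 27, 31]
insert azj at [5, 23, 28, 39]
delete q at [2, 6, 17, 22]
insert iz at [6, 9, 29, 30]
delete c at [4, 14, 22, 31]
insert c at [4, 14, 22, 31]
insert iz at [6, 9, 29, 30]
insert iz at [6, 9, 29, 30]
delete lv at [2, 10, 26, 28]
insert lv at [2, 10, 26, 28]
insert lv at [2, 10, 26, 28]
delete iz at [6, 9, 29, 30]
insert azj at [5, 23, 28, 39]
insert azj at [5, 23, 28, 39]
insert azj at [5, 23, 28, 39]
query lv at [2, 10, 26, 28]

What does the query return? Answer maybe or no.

Answer: maybe

Derivation:
Step 1: insert j at [14, 16, 27, 31] -> counters=[0,0,0,0,0,0,0,0,0,0,0,0,0,0,1,0,1,0,0,0,0,0,0,0,0,0,0,1,0,0,0,1,0,0,0,0,0,0,0,0,0]
Step 2: insert iz at [6, 9, 29, 30] -> counters=[0,0,0,0,0,0,1,0,0,1,0,0,0,0,1,0,1,0,0,0,0,0,0,0,0,0,0,1,0,1,1,1,0,0,0,0,0,0,0,0,0]
Step 3: insert c at [4, 14, 22, 31] -> counters=[0,0,0,0,1,0,1,0,0,1,0,0,0,0,2,0,1,0,0,0,0,0,1,0,0,0,0,1,0,1,1,2,0,0,0,0,0,0,0,0,0]
Step 4: insert lv at [2, 10, 26, 28] -> counters=[0,0,1,0,1,0,1,0,0,1,1,0,0,0,2,0,1,0,0,0,0,0,1,0,0,0,1,1,1,1,1,2,0,0,0,0,0,0,0,0,0]
Step 5: insert azj at [5, 23, 28, 39] -> counters=[0,0,1,0,1,1,1,0,0,1,1,0,0,0,2,0,1,0,0,0,0,0,1,1,0,0,1,1,2,1,1,2,0,0,0,0,0,0,0,1,0]
Step 6: insert q at [2, 6, 17, 22] -> counters=[0,0,2,0,1,1,2,0,0,1,1,0,0,0,2,0,1,1,0,0,0,0,2,1,0,0,1,1,2,1,1,2,0,0,0,0,0,0,0,1,0]
Step 7: insert j at [14, 16, 27, 31] -> counters=[0,0,2,0,1,1,2,0,0,1,1,0,0,0,3,0,2,1,0,0,0,0,2,1,0,0,1,2,2,1,1,3,0,0,0,0,0,0,0,1,0]
Step 8: insert azj at [5, 23, 28, 39] -> counters=[0,0,2,0,1,2,2,0,0,1,1,0,0,0,3,0,2,1,0,0,0,0,2,2,0,0,1,2,3,1,1,3,0,0,0,0,0,0,0,2,0]
Step 9: delete q at [2, 6, 17, 22] -> counters=[0,0,1,0,1,2,1,0,0,1,1,0,0,0,3,0,2,0,0,0,0,0,1,2,0,0,1,2,3,1,1,3,0,0,0,0,0,0,0,2,0]
Step 10: insert iz at [6, 9, 29, 30] -> counters=[0,0,1,0,1,2,2,0,0,2,1,0,0,0,3,0,2,0,0,0,0,0,1,2,0,0,1,2,3,2,2,3,0,0,0,0,0,0,0,2,0]
Step 11: delete c at [4, 14, 22, 31] -> counters=[0,0,1,0,0,2,2,0,0,2,1,0,0,0,2,0,2,0,0,0,0,0,0,2,0,0,1,2,3,2,2,2,0,0,0,0,0,0,0,2,0]
Step 12: insert c at [4, 14, 22, 31] -> counters=[0,0,1,0,1,2,2,0,0,2,1,0,0,0,3,0,2,0,0,0,0,0,1,2,0,0,1,2,3,2,2,3,0,0,0,0,0,0,0,2,0]
Step 13: insert iz at [6, 9, 29, 30] -> counters=[0,0,1,0,1,2,3,0,0,3,1,0,0,0,3,0,2,0,0,0,0,0,1,2,0,0,1,2,3,3,3,3,0,0,0,0,0,0,0,2,0]
Step 14: insert iz at [6, 9, 29, 30] -> counters=[0,0,1,0,1,2,4,0,0,4,1,0,0,0,3,0,2,0,0,0,0,0,1,2,0,0,1,2,3,4,4,3,0,0,0,0,0,0,0,2,0]
Step 15: delete lv at [2, 10, 26, 28] -> counters=[0,0,0,0,1,2,4,0,0,4,0,0,0,0,3,0,2,0,0,0,0,0,1,2,0,0,0,2,2,4,4,3,0,0,0,0,0,0,0,2,0]
Step 16: insert lv at [2, 10, 26, 28] -> counters=[0,0,1,0,1,2,4,0,0,4,1,0,0,0,3,0,2,0,0,0,0,0,1,2,0,0,1,2,3,4,4,3,0,0,0,0,0,0,0,2,0]
Step 17: insert lv at [2, 10, 26, 28] -> counters=[0,0,2,0,1,2,4,0,0,4,2,0,0,0,3,0,2,0,0,0,0,0,1,2,0,0,2,2,4,4,4,3,0,0,0,0,0,0,0,2,0]
Step 18: delete iz at [6, 9, 29, 30] -> counters=[0,0,2,0,1,2,3,0,0,3,2,0,0,0,3,0,2,0,0,0,0,0,1,2,0,0,2,2,4,3,3,3,0,0,0,0,0,0,0,2,0]
Step 19: insert azj at [5, 23, 28, 39] -> counters=[0,0,2,0,1,3,3,0,0,3,2,0,0,0,3,0,2,0,0,0,0,0,1,3,0,0,2,2,5,3,3,3,0,0,0,0,0,0,0,3,0]
Step 20: insert azj at [5, 23, 28, 39] -> counters=[0,0,2,0,1,4,3,0,0,3,2,0,0,0,3,0,2,0,0,0,0,0,1,4,0,0,2,2,6,3,3,3,0,0,0,0,0,0,0,4,0]
Step 21: insert azj at [5, 23, 28, 39] -> counters=[0,0,2,0,1,5,3,0,0,3,2,0,0,0,3,0,2,0,0,0,0,0,1,5,0,0,2,2,7,3,3,3,0,0,0,0,0,0,0,5,0]
Query lv: check counters[2]=2 counters[10]=2 counters[26]=2 counters[28]=7 -> maybe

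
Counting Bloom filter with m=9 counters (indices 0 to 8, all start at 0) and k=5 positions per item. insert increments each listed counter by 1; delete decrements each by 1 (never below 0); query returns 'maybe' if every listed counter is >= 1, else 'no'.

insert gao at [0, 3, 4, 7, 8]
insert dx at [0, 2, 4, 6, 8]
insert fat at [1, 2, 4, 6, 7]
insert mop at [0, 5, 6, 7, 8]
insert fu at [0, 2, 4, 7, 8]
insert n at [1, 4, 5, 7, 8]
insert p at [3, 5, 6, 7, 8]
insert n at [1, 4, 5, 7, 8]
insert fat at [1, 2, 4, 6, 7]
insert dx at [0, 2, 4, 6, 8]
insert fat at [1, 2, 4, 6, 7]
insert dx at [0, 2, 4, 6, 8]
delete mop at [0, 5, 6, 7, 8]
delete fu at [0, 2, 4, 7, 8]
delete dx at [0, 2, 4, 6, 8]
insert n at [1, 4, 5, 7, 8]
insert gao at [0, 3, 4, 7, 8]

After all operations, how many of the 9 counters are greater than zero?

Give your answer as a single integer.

Step 1: insert gao at [0, 3, 4, 7, 8] -> counters=[1,0,0,1,1,0,0,1,1]
Step 2: insert dx at [0, 2, 4, 6, 8] -> counters=[2,0,1,1,2,0,1,1,2]
Step 3: insert fat at [1, 2, 4, 6, 7] -> counters=[2,1,2,1,3,0,2,2,2]
Step 4: insert mop at [0, 5, 6, 7, 8] -> counters=[3,1,2,1,3,1,3,3,3]
Step 5: insert fu at [0, 2, 4, 7, 8] -> counters=[4,1,3,1,4,1,3,4,4]
Step 6: insert n at [1, 4, 5, 7, 8] -> counters=[4,2,3,1,5,2,3,5,5]
Step 7: insert p at [3, 5, 6, 7, 8] -> counters=[4,2,3,2,5,3,4,6,6]
Step 8: insert n at [1, 4, 5, 7, 8] -> counters=[4,3,3,2,6,4,4,7,7]
Step 9: insert fat at [1, 2, 4, 6, 7] -> counters=[4,4,4,2,7,4,5,8,7]
Step 10: insert dx at [0, 2, 4, 6, 8] -> counters=[5,4,5,2,8,4,6,8,8]
Step 11: insert fat at [1, 2, 4, 6, 7] -> counters=[5,5,6,2,9,4,7,9,8]
Step 12: insert dx at [0, 2, 4, 6, 8] -> counters=[6,5,7,2,10,4,8,9,9]
Step 13: delete mop at [0, 5, 6, 7, 8] -> counters=[5,5,7,2,10,3,7,8,8]
Step 14: delete fu at [0, 2, 4, 7, 8] -> counters=[4,5,6,2,9,3,7,7,7]
Step 15: delete dx at [0, 2, 4, 6, 8] -> counters=[3,5,5,2,8,3,6,7,6]
Step 16: insert n at [1, 4, 5, 7, 8] -> counters=[3,6,5,2,9,4,6,8,7]
Step 17: insert gao at [0, 3, 4, 7, 8] -> counters=[4,6,5,3,10,4,6,9,8]
Final counters=[4,6,5,3,10,4,6,9,8] -> 9 nonzero

Answer: 9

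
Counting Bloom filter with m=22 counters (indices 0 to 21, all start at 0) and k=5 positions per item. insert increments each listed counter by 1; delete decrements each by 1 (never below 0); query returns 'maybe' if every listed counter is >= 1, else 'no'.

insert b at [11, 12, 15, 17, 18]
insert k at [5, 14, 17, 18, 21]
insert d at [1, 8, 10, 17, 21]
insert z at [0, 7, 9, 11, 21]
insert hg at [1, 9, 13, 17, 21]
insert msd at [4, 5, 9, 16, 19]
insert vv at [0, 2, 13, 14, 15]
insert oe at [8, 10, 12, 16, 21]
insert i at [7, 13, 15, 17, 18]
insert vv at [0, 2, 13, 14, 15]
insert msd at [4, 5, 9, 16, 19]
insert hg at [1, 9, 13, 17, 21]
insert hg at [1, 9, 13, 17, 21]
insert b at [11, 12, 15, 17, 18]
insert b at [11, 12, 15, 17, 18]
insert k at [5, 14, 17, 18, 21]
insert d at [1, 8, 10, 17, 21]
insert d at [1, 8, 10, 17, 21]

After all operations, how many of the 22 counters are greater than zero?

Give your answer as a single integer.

Answer: 19

Derivation:
Step 1: insert b at [11, 12, 15, 17, 18] -> counters=[0,0,0,0,0,0,0,0,0,0,0,1,1,0,0,1,0,1,1,0,0,0]
Step 2: insert k at [5, 14, 17, 18, 21] -> counters=[0,0,0,0,0,1,0,0,0,0,0,1,1,0,1,1,0,2,2,0,0,1]
Step 3: insert d at [1, 8, 10, 17, 21] -> counters=[0,1,0,0,0,1,0,0,1,0,1,1,1,0,1,1,0,3,2,0,0,2]
Step 4: insert z at [0, 7, 9, 11, 21] -> counters=[1,1,0,0,0,1,0,1,1,1,1,2,1,0,1,1,0,3,2,0,0,3]
Step 5: insert hg at [1, 9, 13, 17, 21] -> counters=[1,2,0,0,0,1,0,1,1,2,1,2,1,1,1,1,0,4,2,0,0,4]
Step 6: insert msd at [4, 5, 9, 16, 19] -> counters=[1,2,0,0,1,2,0,1,1,3,1,2,1,1,1,1,1,4,2,1,0,4]
Step 7: insert vv at [0, 2, 13, 14, 15] -> counters=[2,2,1,0,1,2,0,1,1,3,1,2,1,2,2,2,1,4,2,1,0,4]
Step 8: insert oe at [8, 10, 12, 16, 21] -> counters=[2,2,1,0,1,2,0,1,2,3,2,2,2,2,2,2,2,4,2,1,0,5]
Step 9: insert i at [7, 13, 15, 17, 18] -> counters=[2,2,1,0,1,2,0,2,2,3,2,2,2,3,2,3,2,5,3,1,0,5]
Step 10: insert vv at [0, 2, 13, 14, 15] -> counters=[3,2,2,0,1,2,0,2,2,3,2,2,2,4,3,4,2,5,3,1,0,5]
Step 11: insert msd at [4, 5, 9, 16, 19] -> counters=[3,2,2,0,2,3,0,2,2,4,2,2,2,4,3,4,3,5,3,2,0,5]
Step 12: insert hg at [1, 9, 13, 17, 21] -> counters=[3,3,2,0,2,3,0,2,2,5,2,2,2,5,3,4,3,6,3,2,0,6]
Step 13: insert hg at [1, 9, 13, 17, 21] -> counters=[3,4,2,0,2,3,0,2,2,6,2,2,2,6,3,4,3,7,3,2,0,7]
Step 14: insert b at [11, 12, 15, 17, 18] -> counters=[3,4,2,0,2,3,0,2,2,6,2,3,3,6,3,5,3,8,4,2,0,7]
Step 15: insert b at [11, 12, 15, 17, 18] -> counters=[3,4,2,0,2,3,0,2,2,6,2,4,4,6,3,6,3,9,5,2,0,7]
Step 16: insert k at [5, 14, 17, 18, 21] -> counters=[3,4,2,0,2,4,0,2,2,6,2,4,4,6,4,6,3,10,6,2,0,8]
Step 17: insert d at [1, 8, 10, 17, 21] -> counters=[3,5,2,0,2,4,0,2,3,6,3,4,4,6,4,6,3,11,6,2,0,9]
Step 18: insert d at [1, 8, 10, 17, 21] -> counters=[3,6,2,0,2,4,0,2,4,6,4,4,4,6,4,6,3,12,6,2,0,10]
Final counters=[3,6,2,0,2,4,0,2,4,6,4,4,4,6,4,6,3,12,6,2,0,10] -> 19 nonzero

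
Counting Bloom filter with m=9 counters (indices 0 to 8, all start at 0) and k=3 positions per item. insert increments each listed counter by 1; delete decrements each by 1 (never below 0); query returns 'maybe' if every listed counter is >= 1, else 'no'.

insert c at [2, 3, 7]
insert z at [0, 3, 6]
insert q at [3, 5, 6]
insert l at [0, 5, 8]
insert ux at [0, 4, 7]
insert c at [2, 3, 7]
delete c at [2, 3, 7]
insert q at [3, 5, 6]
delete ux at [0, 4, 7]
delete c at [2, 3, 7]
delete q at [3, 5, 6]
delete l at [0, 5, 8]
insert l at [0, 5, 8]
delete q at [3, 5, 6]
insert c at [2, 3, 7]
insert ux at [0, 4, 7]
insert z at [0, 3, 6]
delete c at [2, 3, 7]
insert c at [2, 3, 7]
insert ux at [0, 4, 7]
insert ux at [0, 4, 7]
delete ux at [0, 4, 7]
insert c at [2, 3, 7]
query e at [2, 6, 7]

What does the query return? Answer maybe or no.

Step 1: insert c at [2, 3, 7] -> counters=[0,0,1,1,0,0,0,1,0]
Step 2: insert z at [0, 3, 6] -> counters=[1,0,1,2,0,0,1,1,0]
Step 3: insert q at [3, 5, 6] -> counters=[1,0,1,3,0,1,2,1,0]
Step 4: insert l at [0, 5, 8] -> counters=[2,0,1,3,0,2,2,1,1]
Step 5: insert ux at [0, 4, 7] -> counters=[3,0,1,3,1,2,2,2,1]
Step 6: insert c at [2, 3, 7] -> counters=[3,0,2,4,1,2,2,3,1]
Step 7: delete c at [2, 3, 7] -> counters=[3,0,1,3,1,2,2,2,1]
Step 8: insert q at [3, 5, 6] -> counters=[3,0,1,4,1,3,3,2,1]
Step 9: delete ux at [0, 4, 7] -> counters=[2,0,1,4,0,3,3,1,1]
Step 10: delete c at [2, 3, 7] -> counters=[2,0,0,3,0,3,3,0,1]
Step 11: delete q at [3, 5, 6] -> counters=[2,0,0,2,0,2,2,0,1]
Step 12: delete l at [0, 5, 8] -> counters=[1,0,0,2,0,1,2,0,0]
Step 13: insert l at [0, 5, 8] -> counters=[2,0,0,2,0,2,2,0,1]
Step 14: delete q at [3, 5, 6] -> counters=[2,0,0,1,0,1,1,0,1]
Step 15: insert c at [2, 3, 7] -> counters=[2,0,1,2,0,1,1,1,1]
Step 16: insert ux at [0, 4, 7] -> counters=[3,0,1,2,1,1,1,2,1]
Step 17: insert z at [0, 3, 6] -> counters=[4,0,1,3,1,1,2,2,1]
Step 18: delete c at [2, 3, 7] -> counters=[4,0,0,2,1,1,2,1,1]
Step 19: insert c at [2, 3, 7] -> counters=[4,0,1,3,1,1,2,2,1]
Step 20: insert ux at [0, 4, 7] -> counters=[5,0,1,3,2,1,2,3,1]
Step 21: insert ux at [0, 4, 7] -> counters=[6,0,1,3,3,1,2,4,1]
Step 22: delete ux at [0, 4, 7] -> counters=[5,0,1,3,2,1,2,3,1]
Step 23: insert c at [2, 3, 7] -> counters=[5,0,2,4,2,1,2,4,1]
Query e: check counters[2]=2 counters[6]=2 counters[7]=4 -> maybe

Answer: maybe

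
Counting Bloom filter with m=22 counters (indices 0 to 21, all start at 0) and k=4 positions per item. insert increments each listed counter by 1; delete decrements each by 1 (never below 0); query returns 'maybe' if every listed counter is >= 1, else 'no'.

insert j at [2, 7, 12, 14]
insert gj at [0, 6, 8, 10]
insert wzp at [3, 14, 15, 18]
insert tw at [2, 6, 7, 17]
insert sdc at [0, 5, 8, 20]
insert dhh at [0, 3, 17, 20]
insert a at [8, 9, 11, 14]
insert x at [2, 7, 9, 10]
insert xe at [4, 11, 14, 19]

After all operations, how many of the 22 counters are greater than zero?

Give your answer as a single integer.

Answer: 18

Derivation:
Step 1: insert j at [2, 7, 12, 14] -> counters=[0,0,1,0,0,0,0,1,0,0,0,0,1,0,1,0,0,0,0,0,0,0]
Step 2: insert gj at [0, 6, 8, 10] -> counters=[1,0,1,0,0,0,1,1,1,0,1,0,1,0,1,0,0,0,0,0,0,0]
Step 3: insert wzp at [3, 14, 15, 18] -> counters=[1,0,1,1,0,0,1,1,1,0,1,0,1,0,2,1,0,0,1,0,0,0]
Step 4: insert tw at [2, 6, 7, 17] -> counters=[1,0,2,1,0,0,2,2,1,0,1,0,1,0,2,1,0,1,1,0,0,0]
Step 5: insert sdc at [0, 5, 8, 20] -> counters=[2,0,2,1,0,1,2,2,2,0,1,0,1,0,2,1,0,1,1,0,1,0]
Step 6: insert dhh at [0, 3, 17, 20] -> counters=[3,0,2,2,0,1,2,2,2,0,1,0,1,0,2,1,0,2,1,0,2,0]
Step 7: insert a at [8, 9, 11, 14] -> counters=[3,0,2,2,0,1,2,2,3,1,1,1,1,0,3,1,0,2,1,0,2,0]
Step 8: insert x at [2, 7, 9, 10] -> counters=[3,0,3,2,0,1,2,3,3,2,2,1,1,0,3,1,0,2,1,0,2,0]
Step 9: insert xe at [4, 11, 14, 19] -> counters=[3,0,3,2,1,1,2,3,3,2,2,2,1,0,4,1,0,2,1,1,2,0]
Final counters=[3,0,3,2,1,1,2,3,3,2,2,2,1,0,4,1,0,2,1,1,2,0] -> 18 nonzero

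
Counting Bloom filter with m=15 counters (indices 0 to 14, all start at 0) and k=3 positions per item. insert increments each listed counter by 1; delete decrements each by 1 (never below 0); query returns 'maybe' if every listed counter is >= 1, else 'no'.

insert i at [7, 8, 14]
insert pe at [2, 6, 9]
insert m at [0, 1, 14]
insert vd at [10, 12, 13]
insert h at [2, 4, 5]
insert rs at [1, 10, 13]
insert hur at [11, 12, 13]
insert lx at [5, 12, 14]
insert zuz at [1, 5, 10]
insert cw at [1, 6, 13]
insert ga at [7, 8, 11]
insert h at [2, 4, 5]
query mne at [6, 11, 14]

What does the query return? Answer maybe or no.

Answer: maybe

Derivation:
Step 1: insert i at [7, 8, 14] -> counters=[0,0,0,0,0,0,0,1,1,0,0,0,0,0,1]
Step 2: insert pe at [2, 6, 9] -> counters=[0,0,1,0,0,0,1,1,1,1,0,0,0,0,1]
Step 3: insert m at [0, 1, 14] -> counters=[1,1,1,0,0,0,1,1,1,1,0,0,0,0,2]
Step 4: insert vd at [10, 12, 13] -> counters=[1,1,1,0,0,0,1,1,1,1,1,0,1,1,2]
Step 5: insert h at [2, 4, 5] -> counters=[1,1,2,0,1,1,1,1,1,1,1,0,1,1,2]
Step 6: insert rs at [1, 10, 13] -> counters=[1,2,2,0,1,1,1,1,1,1,2,0,1,2,2]
Step 7: insert hur at [11, 12, 13] -> counters=[1,2,2,0,1,1,1,1,1,1,2,1,2,3,2]
Step 8: insert lx at [5, 12, 14] -> counters=[1,2,2,0,1,2,1,1,1,1,2,1,3,3,3]
Step 9: insert zuz at [1, 5, 10] -> counters=[1,3,2,0,1,3,1,1,1,1,3,1,3,3,3]
Step 10: insert cw at [1, 6, 13] -> counters=[1,4,2,0,1,3,2,1,1,1,3,1,3,4,3]
Step 11: insert ga at [7, 8, 11] -> counters=[1,4,2,0,1,3,2,2,2,1,3,2,3,4,3]
Step 12: insert h at [2, 4, 5] -> counters=[1,4,3,0,2,4,2,2,2,1,3,2,3,4,3]
Query mne: check counters[6]=2 counters[11]=2 counters[14]=3 -> maybe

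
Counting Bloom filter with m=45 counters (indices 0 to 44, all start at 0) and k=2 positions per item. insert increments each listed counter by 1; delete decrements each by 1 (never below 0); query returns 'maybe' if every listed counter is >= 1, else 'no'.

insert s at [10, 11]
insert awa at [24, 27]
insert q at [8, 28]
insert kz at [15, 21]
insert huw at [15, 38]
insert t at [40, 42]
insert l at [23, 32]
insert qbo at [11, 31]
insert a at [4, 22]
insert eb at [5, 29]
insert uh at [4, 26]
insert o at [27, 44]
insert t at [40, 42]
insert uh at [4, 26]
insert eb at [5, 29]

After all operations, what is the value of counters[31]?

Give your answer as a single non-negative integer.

Answer: 1

Derivation:
Step 1: insert s at [10, 11] -> counters=[0,0,0,0,0,0,0,0,0,0,1,1,0,0,0,0,0,0,0,0,0,0,0,0,0,0,0,0,0,0,0,0,0,0,0,0,0,0,0,0,0,0,0,0,0]
Step 2: insert awa at [24, 27] -> counters=[0,0,0,0,0,0,0,0,0,0,1,1,0,0,0,0,0,0,0,0,0,0,0,0,1,0,0,1,0,0,0,0,0,0,0,0,0,0,0,0,0,0,0,0,0]
Step 3: insert q at [8, 28] -> counters=[0,0,0,0,0,0,0,0,1,0,1,1,0,0,0,0,0,0,0,0,0,0,0,0,1,0,0,1,1,0,0,0,0,0,0,0,0,0,0,0,0,0,0,0,0]
Step 4: insert kz at [15, 21] -> counters=[0,0,0,0,0,0,0,0,1,0,1,1,0,0,0,1,0,0,0,0,0,1,0,0,1,0,0,1,1,0,0,0,0,0,0,0,0,0,0,0,0,0,0,0,0]
Step 5: insert huw at [15, 38] -> counters=[0,0,0,0,0,0,0,0,1,0,1,1,0,0,0,2,0,0,0,0,0,1,0,0,1,0,0,1,1,0,0,0,0,0,0,0,0,0,1,0,0,0,0,0,0]
Step 6: insert t at [40, 42] -> counters=[0,0,0,0,0,0,0,0,1,0,1,1,0,0,0,2,0,0,0,0,0,1,0,0,1,0,0,1,1,0,0,0,0,0,0,0,0,0,1,0,1,0,1,0,0]
Step 7: insert l at [23, 32] -> counters=[0,0,0,0,0,0,0,0,1,0,1,1,0,0,0,2,0,0,0,0,0,1,0,1,1,0,0,1,1,0,0,0,1,0,0,0,0,0,1,0,1,0,1,0,0]
Step 8: insert qbo at [11, 31] -> counters=[0,0,0,0,0,0,0,0,1,0,1,2,0,0,0,2,0,0,0,0,0,1,0,1,1,0,0,1,1,0,0,1,1,0,0,0,0,0,1,0,1,0,1,0,0]
Step 9: insert a at [4, 22] -> counters=[0,0,0,0,1,0,0,0,1,0,1,2,0,0,0,2,0,0,0,0,0,1,1,1,1,0,0,1,1,0,0,1,1,0,0,0,0,0,1,0,1,0,1,0,0]
Step 10: insert eb at [5, 29] -> counters=[0,0,0,0,1,1,0,0,1,0,1,2,0,0,0,2,0,0,0,0,0,1,1,1,1,0,0,1,1,1,0,1,1,0,0,0,0,0,1,0,1,0,1,0,0]
Step 11: insert uh at [4, 26] -> counters=[0,0,0,0,2,1,0,0,1,0,1,2,0,0,0,2,0,0,0,0,0,1,1,1,1,0,1,1,1,1,0,1,1,0,0,0,0,0,1,0,1,0,1,0,0]
Step 12: insert o at [27, 44] -> counters=[0,0,0,0,2,1,0,0,1,0,1,2,0,0,0,2,0,0,0,0,0,1,1,1,1,0,1,2,1,1,0,1,1,0,0,0,0,0,1,0,1,0,1,0,1]
Step 13: insert t at [40, 42] -> counters=[0,0,0,0,2,1,0,0,1,0,1,2,0,0,0,2,0,0,0,0,0,1,1,1,1,0,1,2,1,1,0,1,1,0,0,0,0,0,1,0,2,0,2,0,1]
Step 14: insert uh at [4, 26] -> counters=[0,0,0,0,3,1,0,0,1,0,1,2,0,0,0,2,0,0,0,0,0,1,1,1,1,0,2,2,1,1,0,1,1,0,0,0,0,0,1,0,2,0,2,0,1]
Step 15: insert eb at [5, 29] -> counters=[0,0,0,0,3,2,0,0,1,0,1,2,0,0,0,2,0,0,0,0,0,1,1,1,1,0,2,2,1,2,0,1,1,0,0,0,0,0,1,0,2,0,2,0,1]
Final counters=[0,0,0,0,3,2,0,0,1,0,1,2,0,0,0,2,0,0,0,0,0,1,1,1,1,0,2,2,1,2,0,1,1,0,0,0,0,0,1,0,2,0,2,0,1] -> counters[31]=1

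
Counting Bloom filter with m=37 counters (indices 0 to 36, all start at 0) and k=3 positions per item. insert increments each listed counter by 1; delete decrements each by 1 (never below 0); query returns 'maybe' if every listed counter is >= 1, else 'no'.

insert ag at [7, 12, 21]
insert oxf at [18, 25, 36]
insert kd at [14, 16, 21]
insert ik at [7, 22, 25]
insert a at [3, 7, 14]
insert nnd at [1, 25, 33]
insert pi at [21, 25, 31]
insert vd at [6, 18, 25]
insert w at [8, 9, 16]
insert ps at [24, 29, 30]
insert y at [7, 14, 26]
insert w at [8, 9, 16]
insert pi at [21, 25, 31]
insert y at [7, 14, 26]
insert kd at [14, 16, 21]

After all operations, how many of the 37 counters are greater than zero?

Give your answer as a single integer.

Step 1: insert ag at [7, 12, 21] -> counters=[0,0,0,0,0,0,0,1,0,0,0,0,1,0,0,0,0,0,0,0,0,1,0,0,0,0,0,0,0,0,0,0,0,0,0,0,0]
Step 2: insert oxf at [18, 25, 36] -> counters=[0,0,0,0,0,0,0,1,0,0,0,0,1,0,0,0,0,0,1,0,0,1,0,0,0,1,0,0,0,0,0,0,0,0,0,0,1]
Step 3: insert kd at [14, 16, 21] -> counters=[0,0,0,0,0,0,0,1,0,0,0,0,1,0,1,0,1,0,1,0,0,2,0,0,0,1,0,0,0,0,0,0,0,0,0,0,1]
Step 4: insert ik at [7, 22, 25] -> counters=[0,0,0,0,0,0,0,2,0,0,0,0,1,0,1,0,1,0,1,0,0,2,1,0,0,2,0,0,0,0,0,0,0,0,0,0,1]
Step 5: insert a at [3, 7, 14] -> counters=[0,0,0,1,0,0,0,3,0,0,0,0,1,0,2,0,1,0,1,0,0,2,1,0,0,2,0,0,0,0,0,0,0,0,0,0,1]
Step 6: insert nnd at [1, 25, 33] -> counters=[0,1,0,1,0,0,0,3,0,0,0,0,1,0,2,0,1,0,1,0,0,2,1,0,0,3,0,0,0,0,0,0,0,1,0,0,1]
Step 7: insert pi at [21, 25, 31] -> counters=[0,1,0,1,0,0,0,3,0,0,0,0,1,0,2,0,1,0,1,0,0,3,1,0,0,4,0,0,0,0,0,1,0,1,0,0,1]
Step 8: insert vd at [6, 18, 25] -> counters=[0,1,0,1,0,0,1,3,0,0,0,0,1,0,2,0,1,0,2,0,0,3,1,0,0,5,0,0,0,0,0,1,0,1,0,0,1]
Step 9: insert w at [8, 9, 16] -> counters=[0,1,0,1,0,0,1,3,1,1,0,0,1,0,2,0,2,0,2,0,0,3,1,0,0,5,0,0,0,0,0,1,0,1,0,0,1]
Step 10: insert ps at [24, 29, 30] -> counters=[0,1,0,1,0,0,1,3,1,1,0,0,1,0,2,0,2,0,2,0,0,3,1,0,1,5,0,0,0,1,1,1,0,1,0,0,1]
Step 11: insert y at [7, 14, 26] -> counters=[0,1,0,1,0,0,1,4,1,1,0,0,1,0,3,0,2,0,2,0,0,3,1,0,1,5,1,0,0,1,1,1,0,1,0,0,1]
Step 12: insert w at [8, 9, 16] -> counters=[0,1,0,1,0,0,1,4,2,2,0,0,1,0,3,0,3,0,2,0,0,3,1,0,1,5,1,0,0,1,1,1,0,1,0,0,1]
Step 13: insert pi at [21, 25, 31] -> counters=[0,1,0,1,0,0,1,4,2,2,0,0,1,0,3,0,3,0,2,0,0,4,1,0,1,6,1,0,0,1,1,2,0,1,0,0,1]
Step 14: insert y at [7, 14, 26] -> counters=[0,1,0,1,0,0,1,5,2,2,0,0,1,0,4,0,3,0,2,0,0,4,1,0,1,6,2,0,0,1,1,2,0,1,0,0,1]
Step 15: insert kd at [14, 16, 21] -> counters=[0,1,0,1,0,0,1,5,2,2,0,0,1,0,5,0,4,0,2,0,0,5,1,0,1,6,2,0,0,1,1,2,0,1,0,0,1]
Final counters=[0,1,0,1,0,0,1,5,2,2,0,0,1,0,5,0,4,0,2,0,0,5,1,0,1,6,2,0,0,1,1,2,0,1,0,0,1] -> 20 nonzero

Answer: 20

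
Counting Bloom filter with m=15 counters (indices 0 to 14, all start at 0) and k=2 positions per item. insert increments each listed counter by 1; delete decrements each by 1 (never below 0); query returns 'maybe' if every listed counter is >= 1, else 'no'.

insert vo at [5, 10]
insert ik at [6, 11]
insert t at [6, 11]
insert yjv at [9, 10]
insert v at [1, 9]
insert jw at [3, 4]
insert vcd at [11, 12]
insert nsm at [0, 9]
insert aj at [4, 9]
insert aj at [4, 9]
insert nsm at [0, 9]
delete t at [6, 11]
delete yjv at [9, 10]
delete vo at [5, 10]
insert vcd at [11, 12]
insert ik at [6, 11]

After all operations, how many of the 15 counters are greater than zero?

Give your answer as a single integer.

Answer: 8

Derivation:
Step 1: insert vo at [5, 10] -> counters=[0,0,0,0,0,1,0,0,0,0,1,0,0,0,0]
Step 2: insert ik at [6, 11] -> counters=[0,0,0,0,0,1,1,0,0,0,1,1,0,0,0]
Step 3: insert t at [6, 11] -> counters=[0,0,0,0,0,1,2,0,0,0,1,2,0,0,0]
Step 4: insert yjv at [9, 10] -> counters=[0,0,0,0,0,1,2,0,0,1,2,2,0,0,0]
Step 5: insert v at [1, 9] -> counters=[0,1,0,0,0,1,2,0,0,2,2,2,0,0,0]
Step 6: insert jw at [3, 4] -> counters=[0,1,0,1,1,1,2,0,0,2,2,2,0,0,0]
Step 7: insert vcd at [11, 12] -> counters=[0,1,0,1,1,1,2,0,0,2,2,3,1,0,0]
Step 8: insert nsm at [0, 9] -> counters=[1,1,0,1,1,1,2,0,0,3,2,3,1,0,0]
Step 9: insert aj at [4, 9] -> counters=[1,1,0,1,2,1,2,0,0,4,2,3,1,0,0]
Step 10: insert aj at [4, 9] -> counters=[1,1,0,1,3,1,2,0,0,5,2,3,1,0,0]
Step 11: insert nsm at [0, 9] -> counters=[2,1,0,1,3,1,2,0,0,6,2,3,1,0,0]
Step 12: delete t at [6, 11] -> counters=[2,1,0,1,3,1,1,0,0,6,2,2,1,0,0]
Step 13: delete yjv at [9, 10] -> counters=[2,1,0,1,3,1,1,0,0,5,1,2,1,0,0]
Step 14: delete vo at [5, 10] -> counters=[2,1,0,1,3,0,1,0,0,5,0,2,1,0,0]
Step 15: insert vcd at [11, 12] -> counters=[2,1,0,1,3,0,1,0,0,5,0,3,2,0,0]
Step 16: insert ik at [6, 11] -> counters=[2,1,0,1,3,0,2,0,0,5,0,4,2,0,0]
Final counters=[2,1,0,1,3,0,2,0,0,5,0,4,2,0,0] -> 8 nonzero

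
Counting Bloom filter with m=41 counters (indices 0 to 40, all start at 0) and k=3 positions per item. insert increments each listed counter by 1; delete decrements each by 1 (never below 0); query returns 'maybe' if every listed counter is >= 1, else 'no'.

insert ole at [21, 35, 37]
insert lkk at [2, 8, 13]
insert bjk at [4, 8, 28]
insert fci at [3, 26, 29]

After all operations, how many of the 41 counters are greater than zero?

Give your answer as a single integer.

Answer: 11

Derivation:
Step 1: insert ole at [21, 35, 37] -> counters=[0,0,0,0,0,0,0,0,0,0,0,0,0,0,0,0,0,0,0,0,0,1,0,0,0,0,0,0,0,0,0,0,0,0,0,1,0,1,0,0,0]
Step 2: insert lkk at [2, 8, 13] -> counters=[0,0,1,0,0,0,0,0,1,0,0,0,0,1,0,0,0,0,0,0,0,1,0,0,0,0,0,0,0,0,0,0,0,0,0,1,0,1,0,0,0]
Step 3: insert bjk at [4, 8, 28] -> counters=[0,0,1,0,1,0,0,0,2,0,0,0,0,1,0,0,0,0,0,0,0,1,0,0,0,0,0,0,1,0,0,0,0,0,0,1,0,1,0,0,0]
Step 4: insert fci at [3, 26, 29] -> counters=[0,0,1,1,1,0,0,0,2,0,0,0,0,1,0,0,0,0,0,0,0,1,0,0,0,0,1,0,1,1,0,0,0,0,0,1,0,1,0,0,0]
Final counters=[0,0,1,1,1,0,0,0,2,0,0,0,0,1,0,0,0,0,0,0,0,1,0,0,0,0,1,0,1,1,0,0,0,0,0,1,0,1,0,0,0] -> 11 nonzero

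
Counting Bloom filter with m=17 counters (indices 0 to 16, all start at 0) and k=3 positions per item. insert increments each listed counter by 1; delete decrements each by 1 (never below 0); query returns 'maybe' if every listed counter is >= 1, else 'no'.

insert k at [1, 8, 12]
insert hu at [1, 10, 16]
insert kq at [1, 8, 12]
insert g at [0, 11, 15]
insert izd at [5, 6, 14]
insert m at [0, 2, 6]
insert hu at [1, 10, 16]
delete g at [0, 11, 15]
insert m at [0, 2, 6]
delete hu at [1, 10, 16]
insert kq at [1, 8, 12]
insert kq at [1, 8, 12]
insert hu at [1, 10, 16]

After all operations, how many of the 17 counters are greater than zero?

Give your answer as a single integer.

Answer: 10

Derivation:
Step 1: insert k at [1, 8, 12] -> counters=[0,1,0,0,0,0,0,0,1,0,0,0,1,0,0,0,0]
Step 2: insert hu at [1, 10, 16] -> counters=[0,2,0,0,0,0,0,0,1,0,1,0,1,0,0,0,1]
Step 3: insert kq at [1, 8, 12] -> counters=[0,3,0,0,0,0,0,0,2,0,1,0,2,0,0,0,1]
Step 4: insert g at [0, 11, 15] -> counters=[1,3,0,0,0,0,0,0,2,0,1,1,2,0,0,1,1]
Step 5: insert izd at [5, 6, 14] -> counters=[1,3,0,0,0,1,1,0,2,0,1,1,2,0,1,1,1]
Step 6: insert m at [0, 2, 6] -> counters=[2,3,1,0,0,1,2,0,2,0,1,1,2,0,1,1,1]
Step 7: insert hu at [1, 10, 16] -> counters=[2,4,1,0,0,1,2,0,2,0,2,1,2,0,1,1,2]
Step 8: delete g at [0, 11, 15] -> counters=[1,4,1,0,0,1,2,0,2,0,2,0,2,0,1,0,2]
Step 9: insert m at [0, 2, 6] -> counters=[2,4,2,0,0,1,3,0,2,0,2,0,2,0,1,0,2]
Step 10: delete hu at [1, 10, 16] -> counters=[2,3,2,0,0,1,3,0,2,0,1,0,2,0,1,0,1]
Step 11: insert kq at [1, 8, 12] -> counters=[2,4,2,0,0,1,3,0,3,0,1,0,3,0,1,0,1]
Step 12: insert kq at [1, 8, 12] -> counters=[2,5,2,0,0,1,3,0,4,0,1,0,4,0,1,0,1]
Step 13: insert hu at [1, 10, 16] -> counters=[2,6,2,0,0,1,3,0,4,0,2,0,4,0,1,0,2]
Final counters=[2,6,2,0,0,1,3,0,4,0,2,0,4,0,1,0,2] -> 10 nonzero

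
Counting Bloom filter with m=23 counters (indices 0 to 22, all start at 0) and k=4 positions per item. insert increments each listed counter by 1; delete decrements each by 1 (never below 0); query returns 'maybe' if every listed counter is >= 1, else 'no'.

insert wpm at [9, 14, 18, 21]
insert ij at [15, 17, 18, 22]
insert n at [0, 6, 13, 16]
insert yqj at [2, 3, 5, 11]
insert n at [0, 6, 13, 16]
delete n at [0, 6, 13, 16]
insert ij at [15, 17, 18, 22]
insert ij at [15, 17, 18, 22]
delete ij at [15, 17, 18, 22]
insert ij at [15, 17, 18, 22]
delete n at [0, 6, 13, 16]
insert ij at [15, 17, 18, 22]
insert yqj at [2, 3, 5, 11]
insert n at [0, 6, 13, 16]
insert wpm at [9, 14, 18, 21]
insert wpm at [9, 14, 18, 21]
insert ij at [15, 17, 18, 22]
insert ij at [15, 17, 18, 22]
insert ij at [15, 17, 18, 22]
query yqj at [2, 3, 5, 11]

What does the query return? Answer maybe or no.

Answer: maybe

Derivation:
Step 1: insert wpm at [9, 14, 18, 21] -> counters=[0,0,0,0,0,0,0,0,0,1,0,0,0,0,1,0,0,0,1,0,0,1,0]
Step 2: insert ij at [15, 17, 18, 22] -> counters=[0,0,0,0,0,0,0,0,0,1,0,0,0,0,1,1,0,1,2,0,0,1,1]
Step 3: insert n at [0, 6, 13, 16] -> counters=[1,0,0,0,0,0,1,0,0,1,0,0,0,1,1,1,1,1,2,0,0,1,1]
Step 4: insert yqj at [2, 3, 5, 11] -> counters=[1,0,1,1,0,1,1,0,0,1,0,1,0,1,1,1,1,1,2,0,0,1,1]
Step 5: insert n at [0, 6, 13, 16] -> counters=[2,0,1,1,0,1,2,0,0,1,0,1,0,2,1,1,2,1,2,0,0,1,1]
Step 6: delete n at [0, 6, 13, 16] -> counters=[1,0,1,1,0,1,1,0,0,1,0,1,0,1,1,1,1,1,2,0,0,1,1]
Step 7: insert ij at [15, 17, 18, 22] -> counters=[1,0,1,1,0,1,1,0,0,1,0,1,0,1,1,2,1,2,3,0,0,1,2]
Step 8: insert ij at [15, 17, 18, 22] -> counters=[1,0,1,1,0,1,1,0,0,1,0,1,0,1,1,3,1,3,4,0,0,1,3]
Step 9: delete ij at [15, 17, 18, 22] -> counters=[1,0,1,1,0,1,1,0,0,1,0,1,0,1,1,2,1,2,3,0,0,1,2]
Step 10: insert ij at [15, 17, 18, 22] -> counters=[1,0,1,1,0,1,1,0,0,1,0,1,0,1,1,3,1,3,4,0,0,1,3]
Step 11: delete n at [0, 6, 13, 16] -> counters=[0,0,1,1,0,1,0,0,0,1,0,1,0,0,1,3,0,3,4,0,0,1,3]
Step 12: insert ij at [15, 17, 18, 22] -> counters=[0,0,1,1,0,1,0,0,0,1,0,1,0,0,1,4,0,4,5,0,0,1,4]
Step 13: insert yqj at [2, 3, 5, 11] -> counters=[0,0,2,2,0,2,0,0,0,1,0,2,0,0,1,4,0,4,5,0,0,1,4]
Step 14: insert n at [0, 6, 13, 16] -> counters=[1,0,2,2,0,2,1,0,0,1,0,2,0,1,1,4,1,4,5,0,0,1,4]
Step 15: insert wpm at [9, 14, 18, 21] -> counters=[1,0,2,2,0,2,1,0,0,2,0,2,0,1,2,4,1,4,6,0,0,2,4]
Step 16: insert wpm at [9, 14, 18, 21] -> counters=[1,0,2,2,0,2,1,0,0,3,0,2,0,1,3,4,1,4,7,0,0,3,4]
Step 17: insert ij at [15, 17, 18, 22] -> counters=[1,0,2,2,0,2,1,0,0,3,0,2,0,1,3,5,1,5,8,0,0,3,5]
Step 18: insert ij at [15, 17, 18, 22] -> counters=[1,0,2,2,0,2,1,0,0,3,0,2,0,1,3,6,1,6,9,0,0,3,6]
Step 19: insert ij at [15, 17, 18, 22] -> counters=[1,0,2,2,0,2,1,0,0,3,0,2,0,1,3,7,1,7,10,0,0,3,7]
Query yqj: check counters[2]=2 counters[3]=2 counters[5]=2 counters[11]=2 -> maybe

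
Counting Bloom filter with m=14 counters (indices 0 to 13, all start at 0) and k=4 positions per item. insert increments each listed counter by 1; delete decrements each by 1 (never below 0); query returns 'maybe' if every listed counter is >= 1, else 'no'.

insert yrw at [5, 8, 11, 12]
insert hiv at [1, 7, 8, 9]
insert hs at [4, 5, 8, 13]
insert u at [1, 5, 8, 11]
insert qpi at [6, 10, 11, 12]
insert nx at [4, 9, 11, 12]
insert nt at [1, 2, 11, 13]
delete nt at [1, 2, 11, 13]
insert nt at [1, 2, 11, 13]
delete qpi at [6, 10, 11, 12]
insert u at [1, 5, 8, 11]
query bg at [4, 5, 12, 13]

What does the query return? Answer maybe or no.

Answer: maybe

Derivation:
Step 1: insert yrw at [5, 8, 11, 12] -> counters=[0,0,0,0,0,1,0,0,1,0,0,1,1,0]
Step 2: insert hiv at [1, 7, 8, 9] -> counters=[0,1,0,0,0,1,0,1,2,1,0,1,1,0]
Step 3: insert hs at [4, 5, 8, 13] -> counters=[0,1,0,0,1,2,0,1,3,1,0,1,1,1]
Step 4: insert u at [1, 5, 8, 11] -> counters=[0,2,0,0,1,3,0,1,4,1,0,2,1,1]
Step 5: insert qpi at [6, 10, 11, 12] -> counters=[0,2,0,0,1,3,1,1,4,1,1,3,2,1]
Step 6: insert nx at [4, 9, 11, 12] -> counters=[0,2,0,0,2,3,1,1,4,2,1,4,3,1]
Step 7: insert nt at [1, 2, 11, 13] -> counters=[0,3,1,0,2,3,1,1,4,2,1,5,3,2]
Step 8: delete nt at [1, 2, 11, 13] -> counters=[0,2,0,0,2,3,1,1,4,2,1,4,3,1]
Step 9: insert nt at [1, 2, 11, 13] -> counters=[0,3,1,0,2,3,1,1,4,2,1,5,3,2]
Step 10: delete qpi at [6, 10, 11, 12] -> counters=[0,3,1,0,2,3,0,1,4,2,0,4,2,2]
Step 11: insert u at [1, 5, 8, 11] -> counters=[0,4,1,0,2,4,0,1,5,2,0,5,2,2]
Query bg: check counters[4]=2 counters[5]=4 counters[12]=2 counters[13]=2 -> maybe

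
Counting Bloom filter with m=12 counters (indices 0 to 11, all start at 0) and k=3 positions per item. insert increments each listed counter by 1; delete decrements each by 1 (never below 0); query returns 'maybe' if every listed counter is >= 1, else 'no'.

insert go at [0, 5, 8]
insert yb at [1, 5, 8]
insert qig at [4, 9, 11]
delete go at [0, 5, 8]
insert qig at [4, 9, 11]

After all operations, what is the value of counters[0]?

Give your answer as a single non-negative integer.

Step 1: insert go at [0, 5, 8] -> counters=[1,0,0,0,0,1,0,0,1,0,0,0]
Step 2: insert yb at [1, 5, 8] -> counters=[1,1,0,0,0,2,0,0,2,0,0,0]
Step 3: insert qig at [4, 9, 11] -> counters=[1,1,0,0,1,2,0,0,2,1,0,1]
Step 4: delete go at [0, 5, 8] -> counters=[0,1,0,0,1,1,0,0,1,1,0,1]
Step 5: insert qig at [4, 9, 11] -> counters=[0,1,0,0,2,1,0,0,1,2,0,2]
Final counters=[0,1,0,0,2,1,0,0,1,2,0,2] -> counters[0]=0

Answer: 0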